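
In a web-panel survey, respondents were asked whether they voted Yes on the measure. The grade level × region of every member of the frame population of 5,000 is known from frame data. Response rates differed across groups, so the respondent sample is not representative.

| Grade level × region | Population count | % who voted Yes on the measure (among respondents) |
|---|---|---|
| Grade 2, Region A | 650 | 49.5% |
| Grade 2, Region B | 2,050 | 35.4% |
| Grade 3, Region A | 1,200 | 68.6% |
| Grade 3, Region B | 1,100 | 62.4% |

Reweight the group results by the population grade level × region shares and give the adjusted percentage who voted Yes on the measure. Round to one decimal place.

51.1%

Weight each group's respondent value by its population share:
  Grade 2, Region A: (650/5,000) × 49.5 = 6.435
  Grade 2, Region B: (2,050/5,000) × 35.4 = 14.514
  Grade 3, Region A: (1,200/5,000) × 68.6 = 16.464
  Grade 3, Region B: (1,100/5,000) × 62.4 = 13.728
Post-stratified estimate = 51.141 → 51.1%.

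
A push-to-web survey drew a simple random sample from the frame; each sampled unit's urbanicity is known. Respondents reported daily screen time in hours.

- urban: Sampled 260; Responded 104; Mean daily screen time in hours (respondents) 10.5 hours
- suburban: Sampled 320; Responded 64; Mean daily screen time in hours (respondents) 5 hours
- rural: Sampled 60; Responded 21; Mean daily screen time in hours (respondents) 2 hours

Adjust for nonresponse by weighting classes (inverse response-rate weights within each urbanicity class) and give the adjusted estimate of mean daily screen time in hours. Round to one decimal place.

7.0

Class response rates: urban 104/260 = 40%, suburban 64/320 = 20%, rural 21/60 = 35%.
Each respondent's weight = sampled/responded in their class; summing within a class gives n_sampled, so:
  urban: 260 × 10.5 = 2730
  suburban: 320 × 5 = 1600
  rural: 60 × 2 = 120
Adjusted estimate = 4450 / 640 = 6.95312 → 7.0.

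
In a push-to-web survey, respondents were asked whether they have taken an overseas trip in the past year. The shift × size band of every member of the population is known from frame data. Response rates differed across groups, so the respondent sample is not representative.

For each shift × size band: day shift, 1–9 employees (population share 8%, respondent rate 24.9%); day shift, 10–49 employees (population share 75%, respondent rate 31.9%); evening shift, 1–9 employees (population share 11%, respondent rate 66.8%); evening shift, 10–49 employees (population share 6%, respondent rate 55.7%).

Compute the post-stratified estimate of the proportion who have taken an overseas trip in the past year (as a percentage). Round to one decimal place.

Each cell contributes population-share × respondent value:
  day shift, 1–9 employees: 0.08 × 24.9 = 1.992
  day shift, 10–49 employees: 0.75 × 31.9 = 23.925
  evening shift, 1–9 employees: 0.11 × 66.8 = 7.348
  evening shift, 10–49 employees: 0.06 × 55.7 = 3.342
Post-stratified estimate = 36.607 → 36.6%.

36.6%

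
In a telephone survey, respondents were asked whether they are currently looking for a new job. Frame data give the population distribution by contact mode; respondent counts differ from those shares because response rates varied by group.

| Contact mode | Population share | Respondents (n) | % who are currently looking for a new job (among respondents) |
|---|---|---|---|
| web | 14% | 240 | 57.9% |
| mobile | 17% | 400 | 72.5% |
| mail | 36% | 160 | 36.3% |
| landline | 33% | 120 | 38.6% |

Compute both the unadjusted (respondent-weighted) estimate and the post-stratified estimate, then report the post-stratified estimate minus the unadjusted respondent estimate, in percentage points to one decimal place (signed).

-11.7 percentage points

Naive respondent-only estimate (weights = respondent counts):
  (240/920)×57.9 + (400/920)×72.5 + (160/920)×36.3 + (120/920)×38.6 = 57.9739%
Post-stratifying to population shares instead:
  0.14×57.9 + 0.17×72.5 + 0.36×36.3 + 0.33×38.6 = 46.237%
Difference = 46.237 − 57.9739 = -11.7369 pp.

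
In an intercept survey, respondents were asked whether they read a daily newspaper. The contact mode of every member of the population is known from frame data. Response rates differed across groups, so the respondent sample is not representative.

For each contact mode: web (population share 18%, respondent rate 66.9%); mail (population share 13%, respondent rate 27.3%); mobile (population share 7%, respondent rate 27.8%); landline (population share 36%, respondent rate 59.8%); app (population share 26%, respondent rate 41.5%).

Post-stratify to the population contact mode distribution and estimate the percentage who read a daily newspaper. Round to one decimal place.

Weight each group's respondent value by its population share:
  web: 0.18 × 66.9 = 12.042
  mail: 0.13 × 27.3 = 3.549
  mobile: 0.07 × 27.8 = 1.946
  landline: 0.36 × 59.8 = 21.528
  app: 0.26 × 41.5 = 10.79
Post-stratified estimate = 49.855 → 49.9%.

49.9%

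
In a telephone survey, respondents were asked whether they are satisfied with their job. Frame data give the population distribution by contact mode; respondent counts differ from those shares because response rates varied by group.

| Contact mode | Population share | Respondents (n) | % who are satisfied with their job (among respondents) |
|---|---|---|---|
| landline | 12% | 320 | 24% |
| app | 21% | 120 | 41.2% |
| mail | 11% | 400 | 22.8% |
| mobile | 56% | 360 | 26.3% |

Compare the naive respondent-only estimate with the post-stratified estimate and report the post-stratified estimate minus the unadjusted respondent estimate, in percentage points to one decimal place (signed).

Unadjusted (pooled respondent) estimate weights by respondent counts:
  (320/1200)×24 + (120/1200)×41.2 + (400/1200)×22.8 + (360/1200)×26.3 = 26.01%
Post-stratified estimate weights by population shares:
  0.12×24 + 0.21×41.2 + 0.11×22.8 + 0.56×26.3 = 28.768%
Difference = 28.768 − 26.01 = 2.758 pp.

+2.8 percentage points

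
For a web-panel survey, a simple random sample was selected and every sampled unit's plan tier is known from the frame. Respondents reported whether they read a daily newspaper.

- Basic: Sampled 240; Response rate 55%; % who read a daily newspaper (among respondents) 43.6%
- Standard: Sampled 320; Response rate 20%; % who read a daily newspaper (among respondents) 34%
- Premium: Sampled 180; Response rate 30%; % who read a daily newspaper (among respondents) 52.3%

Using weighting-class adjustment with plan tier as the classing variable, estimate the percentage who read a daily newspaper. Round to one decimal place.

41.6%

Inverse-response-rate weighting restores each class to its sampled count, so class totals weight by n_sampled:
  Basic: 240 × 43.6 = 10,464
  Standard: 320 × 34 = 10,880
  Premium: 180 × 52.3 = 9414
Adjusted estimate = 30,758 / 740 = 41.5649 → 41.6%.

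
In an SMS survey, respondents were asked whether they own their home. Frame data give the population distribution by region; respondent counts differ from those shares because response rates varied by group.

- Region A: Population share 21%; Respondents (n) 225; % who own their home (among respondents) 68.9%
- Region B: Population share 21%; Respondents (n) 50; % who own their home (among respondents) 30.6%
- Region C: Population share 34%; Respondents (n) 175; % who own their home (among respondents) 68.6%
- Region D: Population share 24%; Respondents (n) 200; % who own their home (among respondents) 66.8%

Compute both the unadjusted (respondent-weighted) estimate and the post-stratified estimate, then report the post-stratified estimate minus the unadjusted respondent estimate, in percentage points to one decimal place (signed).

Unadjusted (pooled respondent) estimate weights by respondent counts:
  (225/650)×68.9 + (50/650)×30.6 + (175/650)×68.6 + (200/650)×66.8 = 65.2269%
Reweighting by population region shares:
  0.21×68.9 + 0.21×30.6 + 0.34×68.6 + 0.24×66.8 = 60.251%
Difference = 60.251 − 65.2269 = -4.9759 pp.

-5.0 percentage points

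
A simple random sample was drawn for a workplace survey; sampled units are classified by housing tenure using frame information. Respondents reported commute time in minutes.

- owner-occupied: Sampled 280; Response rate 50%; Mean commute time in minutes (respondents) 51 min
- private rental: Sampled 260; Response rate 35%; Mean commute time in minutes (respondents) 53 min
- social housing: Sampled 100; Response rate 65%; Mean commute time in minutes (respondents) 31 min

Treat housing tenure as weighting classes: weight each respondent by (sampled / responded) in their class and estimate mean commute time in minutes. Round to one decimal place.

Inverse-response-rate weighting restores each class to its sampled count, so class totals weight by n_sampled:
  owner-occupied: 280 × 51 = 14,280
  private rental: 260 × 53 = 13,780
  social housing: 100 × 31 = 3100
Adjusted estimate = 31,160 / 640 = 48.6875 → 48.7.

48.7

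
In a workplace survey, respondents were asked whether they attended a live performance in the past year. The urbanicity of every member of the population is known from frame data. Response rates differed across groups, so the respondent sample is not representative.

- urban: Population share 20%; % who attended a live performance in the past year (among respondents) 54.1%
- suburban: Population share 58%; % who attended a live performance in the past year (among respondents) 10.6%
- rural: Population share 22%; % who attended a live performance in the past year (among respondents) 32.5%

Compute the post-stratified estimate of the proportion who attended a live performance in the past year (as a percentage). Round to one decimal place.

24.1%

Reweight to the known urbanicity distribution:
  urban: 0.2 × 54.1 = 10.82
  suburban: 0.58 × 10.6 = 6.148
  rural: 0.22 × 32.5 = 7.15
Post-stratified estimate = 24.118 → 24.1%.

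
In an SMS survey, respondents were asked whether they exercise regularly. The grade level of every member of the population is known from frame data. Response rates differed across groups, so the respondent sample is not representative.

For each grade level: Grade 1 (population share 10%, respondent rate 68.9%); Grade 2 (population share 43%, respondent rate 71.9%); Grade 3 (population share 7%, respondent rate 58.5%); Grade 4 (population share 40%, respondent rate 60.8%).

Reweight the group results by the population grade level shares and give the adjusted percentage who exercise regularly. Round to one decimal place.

Weight each group's respondent value by its population share:
  Grade 1: 0.1 × 68.9 = 6.89
  Grade 2: 0.43 × 71.9 = 30.917
  Grade 3: 0.07 × 58.5 = 4.095
  Grade 4: 0.4 × 60.8 = 24.32
Post-stratified estimate = 66.222 → 66.2%.

66.2%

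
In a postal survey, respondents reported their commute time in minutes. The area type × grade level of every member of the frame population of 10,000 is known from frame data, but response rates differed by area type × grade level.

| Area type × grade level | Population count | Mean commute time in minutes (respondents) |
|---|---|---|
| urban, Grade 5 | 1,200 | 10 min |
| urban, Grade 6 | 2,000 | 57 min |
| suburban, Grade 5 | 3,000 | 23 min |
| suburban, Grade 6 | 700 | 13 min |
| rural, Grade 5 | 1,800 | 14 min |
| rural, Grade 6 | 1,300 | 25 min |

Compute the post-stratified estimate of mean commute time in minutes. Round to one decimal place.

Post-stratification weights by population share, not respondent share:
  urban, Grade 5: (1,200/10,000) × 10 = 1.2
  urban, Grade 6: (2,000/10,000) × 57 = 11.4
  suburban, Grade 5: (3,000/10,000) × 23 = 6.9
  suburban, Grade 6: (700/10,000) × 13 = 0.91
  rural, Grade 5: (1,800/10,000) × 14 = 2.52
  rural, Grade 6: (1,300/10,000) × 25 = 3.25
Post-stratified estimate = 26.18 → 26.2.

26.2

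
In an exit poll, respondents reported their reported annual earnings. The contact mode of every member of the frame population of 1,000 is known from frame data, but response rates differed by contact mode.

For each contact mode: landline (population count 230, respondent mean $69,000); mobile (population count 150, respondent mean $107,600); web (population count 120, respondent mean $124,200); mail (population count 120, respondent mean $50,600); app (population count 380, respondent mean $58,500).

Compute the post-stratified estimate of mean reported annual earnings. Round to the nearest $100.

$75,200

Post-stratification weights by population share, not respondent share:
  landline: (230/1,000) × 69,000 = 15,870
  mobile: (150/1,000) × 107,600 = 16,140
  web: (120/1,000) × 124,200 = 14,904
  mail: (120/1,000) × 50,600 = 6072
  app: (380/1,000) × 58,500 = 22,230
Post-stratified estimate = 75,216 → $75,200.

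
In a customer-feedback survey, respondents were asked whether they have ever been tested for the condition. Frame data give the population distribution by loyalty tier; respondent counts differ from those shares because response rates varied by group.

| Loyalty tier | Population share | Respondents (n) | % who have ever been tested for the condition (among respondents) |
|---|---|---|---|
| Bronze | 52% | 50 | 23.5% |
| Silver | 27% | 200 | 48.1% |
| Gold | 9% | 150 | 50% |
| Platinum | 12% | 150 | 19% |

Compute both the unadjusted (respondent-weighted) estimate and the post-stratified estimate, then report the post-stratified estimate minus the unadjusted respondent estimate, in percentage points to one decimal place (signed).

Unadjusted (pooled respondent) estimate weights by respondent counts:
  (50/550)×23.5 + (200/550)×48.1 + (150/550)×50 + (150/550)×19 = 38.4455%
Post-stratifying to population shares instead:
  0.52×23.5 + 0.27×48.1 + 0.09×50 + 0.12×19 = 31.987%
Difference = 31.987 − 38.4455 = -6.4585 pp.

-6.5 percentage points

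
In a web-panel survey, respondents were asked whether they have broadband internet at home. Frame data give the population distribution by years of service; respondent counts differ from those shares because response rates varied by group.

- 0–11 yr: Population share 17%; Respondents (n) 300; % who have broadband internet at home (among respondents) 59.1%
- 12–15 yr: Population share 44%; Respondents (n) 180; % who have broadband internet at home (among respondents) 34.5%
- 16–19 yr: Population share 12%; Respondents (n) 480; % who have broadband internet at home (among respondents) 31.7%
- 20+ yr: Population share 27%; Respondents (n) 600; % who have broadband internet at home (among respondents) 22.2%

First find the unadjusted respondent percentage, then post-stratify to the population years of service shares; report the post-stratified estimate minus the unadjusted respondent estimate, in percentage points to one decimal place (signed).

+1.4 percentage points

Naive respondent-only estimate (weights = respondent counts):
  (300/1560)×59.1 + (180/1560)×34.5 + (480/1560)×31.7 + (600/1560)×22.2 = 33.6385%
Reweighting by population years of service shares:
  0.17×59.1 + 0.44×34.5 + 0.12×31.7 + 0.27×22.2 = 35.025%
Difference = 35.025 − 33.6385 = 1.3865 pp.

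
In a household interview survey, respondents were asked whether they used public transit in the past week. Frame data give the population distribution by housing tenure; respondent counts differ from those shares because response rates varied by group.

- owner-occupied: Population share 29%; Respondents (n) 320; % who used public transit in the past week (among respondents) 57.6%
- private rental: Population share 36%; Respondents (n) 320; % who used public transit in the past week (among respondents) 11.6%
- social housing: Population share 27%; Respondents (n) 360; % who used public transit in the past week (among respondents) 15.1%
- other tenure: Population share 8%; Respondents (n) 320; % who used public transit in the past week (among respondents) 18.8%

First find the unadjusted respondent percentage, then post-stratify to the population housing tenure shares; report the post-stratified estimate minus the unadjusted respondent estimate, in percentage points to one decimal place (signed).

Naive respondent-only estimate (weights = respondent counts):
  (320/1320)×57.6 + (320/1320)×11.6 + (360/1320)×15.1 + (320/1320)×18.8 = 25.4515%
Reweighting by population housing tenure shares:
  0.29×57.6 + 0.36×11.6 + 0.27×15.1 + 0.08×18.8 = 26.461%
Difference = 26.461 − 25.4515 = 1.0095 pp.

+1.0 percentage points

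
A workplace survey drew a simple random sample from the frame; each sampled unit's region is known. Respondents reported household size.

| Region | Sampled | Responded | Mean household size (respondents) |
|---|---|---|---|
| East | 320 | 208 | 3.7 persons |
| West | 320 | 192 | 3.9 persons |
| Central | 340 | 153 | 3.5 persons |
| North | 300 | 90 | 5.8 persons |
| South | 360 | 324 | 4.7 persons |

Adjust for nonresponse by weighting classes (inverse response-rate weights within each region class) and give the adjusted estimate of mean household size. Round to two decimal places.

4.30

Response rates by class: East 208/320 = 65%, West 192/320 = 60%, Central 153/340 = 45%, North 90/300 = 30%, South 324/360 = 90%.
With weight = n_sampled/n_responded per class, the weighted class total is n_sampled:
  East: 320 × 3.7 = 1184
  West: 320 × 3.9 = 1248
  Central: 340 × 3.5 = 1190
  North: 300 × 5.8 = 1740
  South: 360 × 4.7 = 1692
Adjusted estimate = 7054 / 1,640 = 4.30122 → 4.30.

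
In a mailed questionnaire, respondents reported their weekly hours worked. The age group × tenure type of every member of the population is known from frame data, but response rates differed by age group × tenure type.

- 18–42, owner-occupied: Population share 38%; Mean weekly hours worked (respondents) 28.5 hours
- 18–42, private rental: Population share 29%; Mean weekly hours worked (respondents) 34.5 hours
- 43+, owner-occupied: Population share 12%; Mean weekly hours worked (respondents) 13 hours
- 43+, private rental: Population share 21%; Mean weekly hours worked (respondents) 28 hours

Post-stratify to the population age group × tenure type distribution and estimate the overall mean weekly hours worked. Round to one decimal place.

28.3

Each cell contributes population-share × respondent value:
  18–42, owner-occupied: 0.38 × 28.5 = 10.83
  18–42, private rental: 0.29 × 34.5 = 10.005
  43+, owner-occupied: 0.12 × 13 = 1.56
  43+, private rental: 0.21 × 28 = 5.88
Post-stratified estimate = 28.275 → 28.3.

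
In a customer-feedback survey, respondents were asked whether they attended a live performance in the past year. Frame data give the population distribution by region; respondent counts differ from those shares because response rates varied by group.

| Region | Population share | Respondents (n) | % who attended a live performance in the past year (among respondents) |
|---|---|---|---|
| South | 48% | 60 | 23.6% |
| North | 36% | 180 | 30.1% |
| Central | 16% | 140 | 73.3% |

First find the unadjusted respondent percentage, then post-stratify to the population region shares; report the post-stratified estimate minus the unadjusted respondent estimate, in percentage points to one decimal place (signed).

-11.1 percentage points

Naive respondent-only estimate (weights = respondent counts):
  (60/380)×23.6 + (180/380)×30.1 + (140/380)×73.3 = 44.9895%
Reweighting by population region shares:
  0.48×23.6 + 0.36×30.1 + 0.16×73.3 = 33.892%
Difference = 33.892 − 44.9895 = -11.0975 pp.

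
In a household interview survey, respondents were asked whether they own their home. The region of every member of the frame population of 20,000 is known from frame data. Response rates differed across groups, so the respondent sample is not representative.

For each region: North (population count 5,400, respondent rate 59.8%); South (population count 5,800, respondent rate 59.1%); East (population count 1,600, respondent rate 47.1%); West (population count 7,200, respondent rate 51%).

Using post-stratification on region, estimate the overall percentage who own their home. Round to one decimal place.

55.4%

Post-stratification weights by population share, not respondent share:
  North: (5,400/20,000) × 59.8 = 16.146
  South: (5,800/20,000) × 59.1 = 17.139
  East: (1,600/20,000) × 47.1 = 3.768
  West: (7,200/20,000) × 51 = 18.36
Post-stratified estimate = 55.413 → 55.4%.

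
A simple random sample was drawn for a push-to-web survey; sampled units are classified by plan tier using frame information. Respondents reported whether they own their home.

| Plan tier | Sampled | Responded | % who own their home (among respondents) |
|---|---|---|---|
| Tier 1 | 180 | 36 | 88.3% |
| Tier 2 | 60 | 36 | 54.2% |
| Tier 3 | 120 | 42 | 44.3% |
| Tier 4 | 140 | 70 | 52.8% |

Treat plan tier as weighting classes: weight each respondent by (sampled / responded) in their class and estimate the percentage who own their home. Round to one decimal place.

63.7%

Class response rates: Tier 1 36/180 = 20%, Tier 2 36/60 = 60%, Tier 3 42/120 = 35%, Tier 4 70/140 = 50%.
Weighting each respondent by the inverse class response rate inflates each class back to its sampled size, so the class weight is n_sampled:
  Tier 1: 180 × 88.3 = 15,894
  Tier 2: 60 × 54.2 = 3252
  Tier 3: 120 × 44.3 = 5316
  Tier 4: 140 × 52.8 = 7392
Adjusted estimate = 31,854 / 500 = 63.708 → 63.7%.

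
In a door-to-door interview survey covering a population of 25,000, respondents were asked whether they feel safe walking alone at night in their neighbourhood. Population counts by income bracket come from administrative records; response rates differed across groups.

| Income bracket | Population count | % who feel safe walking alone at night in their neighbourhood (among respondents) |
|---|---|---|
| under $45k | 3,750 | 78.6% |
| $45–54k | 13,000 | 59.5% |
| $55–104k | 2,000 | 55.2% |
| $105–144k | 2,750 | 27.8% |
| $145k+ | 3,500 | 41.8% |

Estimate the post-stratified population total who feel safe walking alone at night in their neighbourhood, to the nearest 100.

Apply each group's respondent rate to its population count:
  under $45k: 3,750 × 78.6% = 2947.5
  $45–54k: 13,000 × 59.5% = 7735
  $55–104k: 2,000 × 55.2% = 1104
  $105–144k: 2,750 × 27.8% = 764.5
  $145k+: 3,500 × 41.8% = 1463
Estimated total = 14,014 → 14,000.

14,000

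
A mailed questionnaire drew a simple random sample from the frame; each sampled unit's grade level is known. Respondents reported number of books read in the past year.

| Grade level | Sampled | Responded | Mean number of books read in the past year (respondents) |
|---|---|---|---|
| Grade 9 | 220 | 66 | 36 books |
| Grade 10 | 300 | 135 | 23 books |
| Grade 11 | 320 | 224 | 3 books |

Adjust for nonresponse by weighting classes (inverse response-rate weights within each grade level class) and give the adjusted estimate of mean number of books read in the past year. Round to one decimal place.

Response rates by class: Grade 9 66/220 = 30%, Grade 10 135/300 = 45%, Grade 11 224/320 = 70%.
Inverse-response-rate weighting restores each class to its sampled count, so class totals weight by n_sampled:
  Grade 9: 220 × 36 = 7920
  Grade 10: 300 × 23 = 6900
  Grade 11: 320 × 3 = 960
Adjusted estimate = 15,780 / 840 = 18.7857 → 18.8.

18.8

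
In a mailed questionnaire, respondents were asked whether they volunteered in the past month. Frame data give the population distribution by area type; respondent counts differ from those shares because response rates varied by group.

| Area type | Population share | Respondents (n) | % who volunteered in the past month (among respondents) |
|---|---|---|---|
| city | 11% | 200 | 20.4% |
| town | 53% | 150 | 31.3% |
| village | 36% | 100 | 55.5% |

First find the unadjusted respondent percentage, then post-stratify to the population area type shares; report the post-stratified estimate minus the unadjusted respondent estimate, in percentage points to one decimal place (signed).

Without adjustment, the pooled respondent share is:
  (200/450)×20.4 + (150/450)×31.3 + (100/450)×55.5 = 31.8333%
Reweighting by population area type shares:
  0.11×20.4 + 0.53×31.3 + 0.36×55.5 = 38.813%
Difference = 38.813 − 31.8333 = 6.9797 pp.

+7.0 percentage points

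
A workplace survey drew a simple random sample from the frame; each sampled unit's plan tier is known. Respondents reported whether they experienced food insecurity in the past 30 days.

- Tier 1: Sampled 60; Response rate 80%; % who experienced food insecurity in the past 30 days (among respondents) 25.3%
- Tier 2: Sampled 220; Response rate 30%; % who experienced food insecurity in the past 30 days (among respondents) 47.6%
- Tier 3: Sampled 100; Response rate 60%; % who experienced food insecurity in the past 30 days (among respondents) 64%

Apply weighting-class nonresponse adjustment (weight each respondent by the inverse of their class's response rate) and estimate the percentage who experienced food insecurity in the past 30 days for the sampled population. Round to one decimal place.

Inverse-response-rate weighting restores each class to its sampled count, so class totals weight by n_sampled:
  Tier 1: 60 × 25.3 = 1518
  Tier 2: 220 × 47.6 = 10,472
  Tier 3: 100 × 64 = 6400
Adjusted estimate = 18,390 / 380 = 48.3947 → 48.4%.

48.4%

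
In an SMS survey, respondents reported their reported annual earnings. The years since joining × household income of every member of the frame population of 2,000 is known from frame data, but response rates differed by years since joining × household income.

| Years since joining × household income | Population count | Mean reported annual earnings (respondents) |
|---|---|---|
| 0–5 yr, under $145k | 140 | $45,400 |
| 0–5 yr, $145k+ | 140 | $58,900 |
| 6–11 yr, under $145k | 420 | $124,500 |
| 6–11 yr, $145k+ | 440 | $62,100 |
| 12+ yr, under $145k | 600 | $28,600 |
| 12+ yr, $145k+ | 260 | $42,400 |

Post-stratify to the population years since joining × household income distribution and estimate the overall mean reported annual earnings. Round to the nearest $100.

Reweight to the known years since joining × household income distribution:
  0–5 yr, under $145k: (140/2,000) × 45,400 = 3178
  0–5 yr, $145k+: (140/2,000) × 58,900 = 4123
  6–11 yr, under $145k: (420/2,000) × 124,500 = 26,145
  6–11 yr, $145k+: (440/2,000) × 62,100 = 13,662
  12+ yr, under $145k: (600/2,000) × 28,600 = 8580
  12+ yr, $145k+: (260/2,000) × 42,400 = 5512
Post-stratified estimate = 61,200 → $61,200.

$61,200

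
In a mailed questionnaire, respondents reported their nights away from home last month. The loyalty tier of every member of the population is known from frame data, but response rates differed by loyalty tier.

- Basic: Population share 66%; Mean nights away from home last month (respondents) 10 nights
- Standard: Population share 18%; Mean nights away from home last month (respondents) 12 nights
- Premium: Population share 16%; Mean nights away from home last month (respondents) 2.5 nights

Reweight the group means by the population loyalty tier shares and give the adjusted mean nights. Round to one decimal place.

Weight each group's respondent value by its population share:
  Basic: 0.66 × 10 = 6.6
  Standard: 0.18 × 12 = 2.16
  Premium: 0.16 × 2.5 = 0.4
Post-stratified estimate = 9.16 → 9.2.

9.2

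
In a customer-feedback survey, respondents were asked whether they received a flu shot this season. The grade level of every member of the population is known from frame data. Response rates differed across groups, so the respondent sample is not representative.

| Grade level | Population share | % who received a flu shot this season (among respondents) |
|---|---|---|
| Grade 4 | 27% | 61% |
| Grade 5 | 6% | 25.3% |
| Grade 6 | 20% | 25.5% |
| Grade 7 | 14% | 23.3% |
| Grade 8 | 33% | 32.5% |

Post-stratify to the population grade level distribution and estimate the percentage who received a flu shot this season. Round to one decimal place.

Weight each group's respondent value by its population share:
  Grade 4: 0.27 × 61 = 16.47
  Grade 5: 0.06 × 25.3 = 1.518
  Grade 6: 0.2 × 25.5 = 5.1
  Grade 7: 0.14 × 23.3 = 3.262
  Grade 8: 0.33 × 32.5 = 10.725
Post-stratified estimate = 37.075 → 37.1%.

37.1%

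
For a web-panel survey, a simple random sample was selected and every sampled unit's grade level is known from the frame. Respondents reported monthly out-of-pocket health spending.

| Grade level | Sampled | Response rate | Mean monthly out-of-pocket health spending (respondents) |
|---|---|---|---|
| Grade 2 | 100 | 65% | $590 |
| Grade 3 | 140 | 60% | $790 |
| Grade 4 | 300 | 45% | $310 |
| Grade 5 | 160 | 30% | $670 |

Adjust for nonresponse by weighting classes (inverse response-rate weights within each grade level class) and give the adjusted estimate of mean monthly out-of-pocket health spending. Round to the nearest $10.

With weight = n_sampled/n_responded per class, the weighted class total is n_sampled:
  Grade 2: 100 × 590 = 59,000
  Grade 3: 140 × 790 = 110,600
  Grade 4: 300 × 310 = 93,000
  Grade 5: 160 × 670 = 107,200
Adjusted estimate = 369,800 / 700 = 528.286 → $530.

$530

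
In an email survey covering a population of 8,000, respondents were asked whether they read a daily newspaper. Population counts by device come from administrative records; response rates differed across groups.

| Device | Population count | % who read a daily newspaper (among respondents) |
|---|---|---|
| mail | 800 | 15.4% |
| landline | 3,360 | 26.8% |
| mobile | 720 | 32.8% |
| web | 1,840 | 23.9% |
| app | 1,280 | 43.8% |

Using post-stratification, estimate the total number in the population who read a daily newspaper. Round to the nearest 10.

2,260

Each cell contributes its population count × the respondent rate:
  mail: 800 × 15.4% = 123.2
  landline: 3,360 × 26.8% = 900.48
  mobile: 720 × 32.8% = 236.16
  web: 1,840 × 23.9% = 439.76
  app: 1,280 × 43.8% = 560.64
Estimated total = 2260.24 → 2,260.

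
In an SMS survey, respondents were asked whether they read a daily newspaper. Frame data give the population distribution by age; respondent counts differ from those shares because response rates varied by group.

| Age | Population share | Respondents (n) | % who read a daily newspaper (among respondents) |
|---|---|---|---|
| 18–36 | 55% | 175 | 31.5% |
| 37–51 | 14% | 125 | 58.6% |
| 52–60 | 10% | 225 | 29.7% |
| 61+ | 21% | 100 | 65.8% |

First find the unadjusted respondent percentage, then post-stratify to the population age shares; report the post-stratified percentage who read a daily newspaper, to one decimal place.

42.3%

Unadjusted (pooled respondent) estimate weights by respondent counts:
  (175/625)×31.5 + (125/625)×58.6 + (225/625)×29.7 + (100/625)×65.8 = 41.76%
Reweighting by population age shares:
  0.55×31.5 + 0.14×58.6 + 0.1×29.7 + 0.21×65.8 = 42.317%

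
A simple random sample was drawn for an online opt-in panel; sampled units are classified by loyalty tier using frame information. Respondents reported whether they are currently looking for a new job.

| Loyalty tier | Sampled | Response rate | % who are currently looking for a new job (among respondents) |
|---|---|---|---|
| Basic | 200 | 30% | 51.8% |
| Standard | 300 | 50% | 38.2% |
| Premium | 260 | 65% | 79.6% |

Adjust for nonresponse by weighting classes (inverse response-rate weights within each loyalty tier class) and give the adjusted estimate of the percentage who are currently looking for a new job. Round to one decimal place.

With weight = n_sampled/n_responded per class, the weighted class total is n_sampled:
  Basic: 200 × 51.8 = 10,360
  Standard: 300 × 38.2 = 11,460
  Premium: 260 × 79.6 = 20,696
Adjusted estimate = 42,516 / 760 = 55.9421 → 55.9%.

55.9%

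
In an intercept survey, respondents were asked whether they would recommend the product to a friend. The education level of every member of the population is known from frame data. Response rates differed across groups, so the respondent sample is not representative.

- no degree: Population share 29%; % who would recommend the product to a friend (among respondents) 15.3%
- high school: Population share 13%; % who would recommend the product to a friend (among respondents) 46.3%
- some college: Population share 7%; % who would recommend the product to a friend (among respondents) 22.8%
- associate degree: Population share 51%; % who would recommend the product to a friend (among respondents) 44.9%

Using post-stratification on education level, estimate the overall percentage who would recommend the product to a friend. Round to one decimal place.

35.0%

Each cell contributes population-share × respondent value:
  no degree: 0.29 × 15.3 = 4.437
  high school: 0.13 × 46.3 = 6.019
  some college: 0.07 × 22.8 = 1.596
  associate degree: 0.51 × 44.9 = 22.899
Post-stratified estimate = 34.951 → 35.0%.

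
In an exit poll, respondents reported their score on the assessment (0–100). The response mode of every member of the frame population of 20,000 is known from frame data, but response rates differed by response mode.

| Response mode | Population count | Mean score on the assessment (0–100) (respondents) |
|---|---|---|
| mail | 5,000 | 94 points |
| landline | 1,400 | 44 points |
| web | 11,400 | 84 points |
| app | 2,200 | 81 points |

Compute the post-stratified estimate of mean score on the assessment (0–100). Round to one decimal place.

Post-stratification weights by population share, not respondent share:
  mail: (5,000/20,000) × 94 = 23.5
  landline: (1,400/20,000) × 44 = 3.08
  web: (11,400/20,000) × 84 = 47.88
  app: (2,200/20,000) × 81 = 8.91
Post-stratified estimate = 83.37 → 83.4.

83.4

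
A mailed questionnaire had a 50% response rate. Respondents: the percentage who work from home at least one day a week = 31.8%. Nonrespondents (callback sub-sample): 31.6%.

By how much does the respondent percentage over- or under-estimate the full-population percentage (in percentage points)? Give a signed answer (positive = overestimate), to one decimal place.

Nonresponse fraction = 1 − 0.5 = 0.5.
Bias = (nonresponse fraction) × (respondent percentage − nonrespondent percentage)
     = 0.5 × (31.8 − 31.6) = 0.5 × 0.2 = 0.1.

+0.1 percentage points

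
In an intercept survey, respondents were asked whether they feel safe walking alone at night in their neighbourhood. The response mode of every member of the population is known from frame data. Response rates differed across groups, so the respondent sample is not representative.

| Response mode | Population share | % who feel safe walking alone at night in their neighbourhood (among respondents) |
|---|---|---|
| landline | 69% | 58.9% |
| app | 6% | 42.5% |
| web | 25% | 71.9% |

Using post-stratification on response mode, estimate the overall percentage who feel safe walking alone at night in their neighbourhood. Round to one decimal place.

Each cell contributes population-share × respondent value:
  landline: 0.69 × 58.9 = 40.641
  app: 0.06 × 42.5 = 2.55
  web: 0.25 × 71.9 = 17.975
Post-stratified estimate = 61.166 → 61.2%.

61.2%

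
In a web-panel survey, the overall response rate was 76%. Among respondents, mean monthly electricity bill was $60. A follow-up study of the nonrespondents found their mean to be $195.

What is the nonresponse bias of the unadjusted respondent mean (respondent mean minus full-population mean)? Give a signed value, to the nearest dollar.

Nonresponse fraction = 1 − 0.76 = 0.24.
Bias = (nonresponse fraction) × (respondent mean − nonrespondent mean)
     = 0.24 × (60 − 195) = 0.24 × -135 = -32.4.

-$32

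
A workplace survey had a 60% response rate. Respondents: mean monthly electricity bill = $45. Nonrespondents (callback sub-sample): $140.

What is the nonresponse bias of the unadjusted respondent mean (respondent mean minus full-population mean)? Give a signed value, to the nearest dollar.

Nonresponse fraction = 1 − 0.6 = 0.4.
Bias = (nonresponse fraction) × (respondent mean − nonrespondent mean)
     = 0.4 × (45 − 140) = 0.4 × -95 = -38.

-$38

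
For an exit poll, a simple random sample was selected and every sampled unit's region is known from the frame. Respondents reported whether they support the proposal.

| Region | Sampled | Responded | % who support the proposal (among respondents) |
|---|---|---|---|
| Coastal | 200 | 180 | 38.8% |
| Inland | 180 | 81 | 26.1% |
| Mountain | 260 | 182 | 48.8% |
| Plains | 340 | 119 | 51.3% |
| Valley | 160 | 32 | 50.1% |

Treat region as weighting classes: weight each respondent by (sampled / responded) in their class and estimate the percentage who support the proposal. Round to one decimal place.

Response rates by class: Coastal 180/200 = 90%, Inland 81/180 = 45%, Mountain 182/260 = 70%, Plains 119/340 = 35%, Valley 32/160 = 20%.
Weighting each respondent by the inverse class response rate inflates each class back to its sampled size, so the class weight is n_sampled:
  Coastal: 200 × 38.8 = 7760
  Inland: 180 × 26.1 = 4698
  Mountain: 260 × 48.8 = 12,688
  Plains: 340 × 51.3 = 17,442
  Valley: 160 × 50.1 = 8016
Adjusted estimate = 50,604 / 1,140 = 44.3895 → 44.4%.

44.4%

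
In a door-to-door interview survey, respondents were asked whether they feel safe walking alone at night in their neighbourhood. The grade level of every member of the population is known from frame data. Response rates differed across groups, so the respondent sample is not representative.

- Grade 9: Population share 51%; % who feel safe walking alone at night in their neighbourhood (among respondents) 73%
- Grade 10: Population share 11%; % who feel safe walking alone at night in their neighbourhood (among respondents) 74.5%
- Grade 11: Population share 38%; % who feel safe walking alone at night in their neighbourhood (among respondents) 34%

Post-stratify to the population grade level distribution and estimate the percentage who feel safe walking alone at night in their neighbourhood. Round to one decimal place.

Reweight to the known grade level distribution:
  Grade 9: 0.51 × 73 = 37.23
  Grade 10: 0.11 × 74.5 = 8.195
  Grade 11: 0.38 × 34 = 12.92
Post-stratified estimate = 58.345 → 58.3%.

58.3%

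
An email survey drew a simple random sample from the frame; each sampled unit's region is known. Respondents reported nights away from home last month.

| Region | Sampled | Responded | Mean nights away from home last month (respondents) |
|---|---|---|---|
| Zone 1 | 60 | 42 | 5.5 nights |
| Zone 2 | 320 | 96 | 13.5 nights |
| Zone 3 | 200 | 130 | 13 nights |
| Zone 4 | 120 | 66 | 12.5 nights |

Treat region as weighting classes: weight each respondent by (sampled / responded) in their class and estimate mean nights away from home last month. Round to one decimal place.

Response rates by class: Zone 1 42/60 = 70%, Zone 2 96/320 = 30%, Zone 3 130/200 = 65%, Zone 4 66/120 = 55%.
With weight = n_sampled/n_responded per class, the weighted class total is n_sampled:
  Zone 1: 60 × 5.5 = 330
  Zone 2: 320 × 13.5 = 4320
  Zone 3: 200 × 13 = 2600
  Zone 4: 120 × 12.5 = 1500
Adjusted estimate = 8750 / 700 = 12.5 → 12.5.

12.5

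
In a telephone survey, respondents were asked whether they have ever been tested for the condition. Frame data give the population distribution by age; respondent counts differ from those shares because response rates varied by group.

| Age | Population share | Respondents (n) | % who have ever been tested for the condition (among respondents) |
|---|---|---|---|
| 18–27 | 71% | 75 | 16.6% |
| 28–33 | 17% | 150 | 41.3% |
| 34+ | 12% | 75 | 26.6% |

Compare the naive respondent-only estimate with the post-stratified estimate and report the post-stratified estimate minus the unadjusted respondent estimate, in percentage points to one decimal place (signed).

Naive respondent-only estimate (weights = respondent counts):
  (75/300)×16.6 + (150/300)×41.3 + (75/300)×26.6 = 31.45%
Post-stratified estimate weights by population shares:
  0.71×16.6 + 0.17×41.3 + 0.12×26.6 = 21.999%
Difference = 21.999 − 31.45 = -9.451 pp.

-9.5 percentage points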